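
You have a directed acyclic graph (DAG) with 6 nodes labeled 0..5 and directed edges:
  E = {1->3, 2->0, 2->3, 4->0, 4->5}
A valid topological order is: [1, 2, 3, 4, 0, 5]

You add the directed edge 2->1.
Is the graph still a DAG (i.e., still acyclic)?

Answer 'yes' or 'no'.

Given toposort: [1, 2, 3, 4, 0, 5]
Position of 2: index 1; position of 1: index 0
New edge 2->1: backward (u after v in old order)
Backward edge: old toposort is now invalid. Check if this creates a cycle.
Does 1 already reach 2? Reachable from 1: [1, 3]. NO -> still a DAG (reorder needed).
Still a DAG? yes

Answer: yes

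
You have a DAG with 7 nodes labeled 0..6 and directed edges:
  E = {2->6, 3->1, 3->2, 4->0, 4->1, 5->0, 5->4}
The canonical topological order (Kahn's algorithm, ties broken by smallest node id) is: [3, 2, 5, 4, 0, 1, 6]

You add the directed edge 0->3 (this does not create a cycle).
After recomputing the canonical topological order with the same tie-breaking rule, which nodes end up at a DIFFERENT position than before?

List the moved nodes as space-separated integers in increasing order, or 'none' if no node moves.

Answer: 0 1 2 3 4 5

Derivation:
Old toposort: [3, 2, 5, 4, 0, 1, 6]
Added edge 0->3
Recompute Kahn (smallest-id tiebreak):
  initial in-degrees: [2, 2, 1, 1, 1, 0, 1]
  ready (indeg=0): [5]
  pop 5: indeg[0]->1; indeg[4]->0 | ready=[4] | order so far=[5]
  pop 4: indeg[0]->0; indeg[1]->1 | ready=[0] | order so far=[5, 4]
  pop 0: indeg[3]->0 | ready=[3] | order so far=[5, 4, 0]
  pop 3: indeg[1]->0; indeg[2]->0 | ready=[1, 2] | order so far=[5, 4, 0, 3]
  pop 1: no out-edges | ready=[2] | order so far=[5, 4, 0, 3, 1]
  pop 2: indeg[6]->0 | ready=[6] | order so far=[5, 4, 0, 3, 1, 2]
  pop 6: no out-edges | ready=[] | order so far=[5, 4, 0, 3, 1, 2, 6]
New canonical toposort: [5, 4, 0, 3, 1, 2, 6]
Compare positions:
  Node 0: index 4 -> 2 (moved)
  Node 1: index 5 -> 4 (moved)
  Node 2: index 1 -> 5 (moved)
  Node 3: index 0 -> 3 (moved)
  Node 4: index 3 -> 1 (moved)
  Node 5: index 2 -> 0 (moved)
  Node 6: index 6 -> 6 (same)
Nodes that changed position: 0 1 2 3 4 5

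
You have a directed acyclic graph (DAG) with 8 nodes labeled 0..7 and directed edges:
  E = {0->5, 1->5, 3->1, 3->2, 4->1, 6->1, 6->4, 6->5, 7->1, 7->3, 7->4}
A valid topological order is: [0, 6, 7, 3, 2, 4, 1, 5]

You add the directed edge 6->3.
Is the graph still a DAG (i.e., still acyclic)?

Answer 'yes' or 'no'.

Answer: yes

Derivation:
Given toposort: [0, 6, 7, 3, 2, 4, 1, 5]
Position of 6: index 1; position of 3: index 3
New edge 6->3: forward
Forward edge: respects the existing order. Still a DAG, same toposort still valid.
Still a DAG? yes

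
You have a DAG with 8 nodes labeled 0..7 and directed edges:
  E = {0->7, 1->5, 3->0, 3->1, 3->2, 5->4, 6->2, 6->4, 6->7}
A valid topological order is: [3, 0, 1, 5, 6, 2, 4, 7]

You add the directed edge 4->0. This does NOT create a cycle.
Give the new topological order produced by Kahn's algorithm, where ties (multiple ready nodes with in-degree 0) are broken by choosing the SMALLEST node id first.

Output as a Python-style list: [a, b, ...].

Answer: [3, 1, 5, 6, 2, 4, 0, 7]

Derivation:
Old toposort: [3, 0, 1, 5, 6, 2, 4, 7]
Added edge: 4->0
Position of 4 (6) > position of 0 (1). Must reorder: 4 must now come before 0.
Run Kahn's algorithm (break ties by smallest node id):
  initial in-degrees: [2, 1, 2, 0, 2, 1, 0, 2]
  ready (indeg=0): [3, 6]
  pop 3: indeg[0]->1; indeg[1]->0; indeg[2]->1 | ready=[1, 6] | order so far=[3]
  pop 1: indeg[5]->0 | ready=[5, 6] | order so far=[3, 1]
  pop 5: indeg[4]->1 | ready=[6] | order so far=[3, 1, 5]
  pop 6: indeg[2]->0; indeg[4]->0; indeg[7]->1 | ready=[2, 4] | order so far=[3, 1, 5, 6]
  pop 2: no out-edges | ready=[4] | order so far=[3, 1, 5, 6, 2]
  pop 4: indeg[0]->0 | ready=[0] | order so far=[3, 1, 5, 6, 2, 4]
  pop 0: indeg[7]->0 | ready=[7] | order so far=[3, 1, 5, 6, 2, 4, 0]
  pop 7: no out-edges | ready=[] | order so far=[3, 1, 5, 6, 2, 4, 0, 7]
  Result: [3, 1, 5, 6, 2, 4, 0, 7]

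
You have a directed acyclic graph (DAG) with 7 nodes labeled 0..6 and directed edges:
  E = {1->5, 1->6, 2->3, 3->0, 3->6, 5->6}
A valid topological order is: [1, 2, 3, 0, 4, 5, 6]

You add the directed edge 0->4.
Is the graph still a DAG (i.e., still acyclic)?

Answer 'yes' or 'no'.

Answer: yes

Derivation:
Given toposort: [1, 2, 3, 0, 4, 5, 6]
Position of 0: index 3; position of 4: index 4
New edge 0->4: forward
Forward edge: respects the existing order. Still a DAG, same toposort still valid.
Still a DAG? yes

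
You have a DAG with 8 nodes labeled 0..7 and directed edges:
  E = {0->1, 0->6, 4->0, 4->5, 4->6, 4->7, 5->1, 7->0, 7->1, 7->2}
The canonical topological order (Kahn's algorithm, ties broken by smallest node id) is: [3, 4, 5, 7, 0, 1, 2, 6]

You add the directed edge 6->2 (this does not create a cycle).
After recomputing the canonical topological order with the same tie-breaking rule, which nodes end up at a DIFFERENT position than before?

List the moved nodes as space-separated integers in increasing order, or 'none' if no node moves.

Old toposort: [3, 4, 5, 7, 0, 1, 2, 6]
Added edge 6->2
Recompute Kahn (smallest-id tiebreak):
  initial in-degrees: [2, 3, 2, 0, 0, 1, 2, 1]
  ready (indeg=0): [3, 4]
  pop 3: no out-edges | ready=[4] | order so far=[3]
  pop 4: indeg[0]->1; indeg[5]->0; indeg[6]->1; indeg[7]->0 | ready=[5, 7] | order so far=[3, 4]
  pop 5: indeg[1]->2 | ready=[7] | order so far=[3, 4, 5]
  pop 7: indeg[0]->0; indeg[1]->1; indeg[2]->1 | ready=[0] | order so far=[3, 4, 5, 7]
  pop 0: indeg[1]->0; indeg[6]->0 | ready=[1, 6] | order so far=[3, 4, 5, 7, 0]
  pop 1: no out-edges | ready=[6] | order so far=[3, 4, 5, 7, 0, 1]
  pop 6: indeg[2]->0 | ready=[2] | order so far=[3, 4, 5, 7, 0, 1, 6]
  pop 2: no out-edges | ready=[] | order so far=[3, 4, 5, 7, 0, 1, 6, 2]
New canonical toposort: [3, 4, 5, 7, 0, 1, 6, 2]
Compare positions:
  Node 0: index 4 -> 4 (same)
  Node 1: index 5 -> 5 (same)
  Node 2: index 6 -> 7 (moved)
  Node 3: index 0 -> 0 (same)
  Node 4: index 1 -> 1 (same)
  Node 5: index 2 -> 2 (same)
  Node 6: index 7 -> 6 (moved)
  Node 7: index 3 -> 3 (same)
Nodes that changed position: 2 6

Answer: 2 6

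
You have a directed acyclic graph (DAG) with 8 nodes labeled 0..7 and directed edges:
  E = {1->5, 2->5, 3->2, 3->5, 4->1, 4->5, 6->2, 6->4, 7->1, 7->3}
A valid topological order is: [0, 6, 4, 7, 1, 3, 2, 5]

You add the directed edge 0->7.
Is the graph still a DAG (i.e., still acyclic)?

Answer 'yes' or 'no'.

Answer: yes

Derivation:
Given toposort: [0, 6, 4, 7, 1, 3, 2, 5]
Position of 0: index 0; position of 7: index 3
New edge 0->7: forward
Forward edge: respects the existing order. Still a DAG, same toposort still valid.
Still a DAG? yes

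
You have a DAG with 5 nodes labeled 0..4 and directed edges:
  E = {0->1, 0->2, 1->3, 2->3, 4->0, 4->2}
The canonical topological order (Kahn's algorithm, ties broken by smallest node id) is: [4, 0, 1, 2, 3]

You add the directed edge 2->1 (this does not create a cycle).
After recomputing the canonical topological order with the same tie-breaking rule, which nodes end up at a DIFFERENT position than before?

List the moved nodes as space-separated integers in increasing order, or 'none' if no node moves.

Answer: 1 2

Derivation:
Old toposort: [4, 0, 1, 2, 3]
Added edge 2->1
Recompute Kahn (smallest-id tiebreak):
  initial in-degrees: [1, 2, 2, 2, 0]
  ready (indeg=0): [4]
  pop 4: indeg[0]->0; indeg[2]->1 | ready=[0] | order so far=[4]
  pop 0: indeg[1]->1; indeg[2]->0 | ready=[2] | order so far=[4, 0]
  pop 2: indeg[1]->0; indeg[3]->1 | ready=[1] | order so far=[4, 0, 2]
  pop 1: indeg[3]->0 | ready=[3] | order so far=[4, 0, 2, 1]
  pop 3: no out-edges | ready=[] | order so far=[4, 0, 2, 1, 3]
New canonical toposort: [4, 0, 2, 1, 3]
Compare positions:
  Node 0: index 1 -> 1 (same)
  Node 1: index 2 -> 3 (moved)
  Node 2: index 3 -> 2 (moved)
  Node 3: index 4 -> 4 (same)
  Node 4: index 0 -> 0 (same)
Nodes that changed position: 1 2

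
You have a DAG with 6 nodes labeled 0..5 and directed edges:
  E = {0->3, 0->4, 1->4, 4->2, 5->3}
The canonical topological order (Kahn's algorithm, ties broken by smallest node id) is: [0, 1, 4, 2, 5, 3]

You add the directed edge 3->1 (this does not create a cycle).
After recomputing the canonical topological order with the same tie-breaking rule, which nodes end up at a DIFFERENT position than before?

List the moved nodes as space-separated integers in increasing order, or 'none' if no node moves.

Answer: 1 2 3 4 5

Derivation:
Old toposort: [0, 1, 4, 2, 5, 3]
Added edge 3->1
Recompute Kahn (smallest-id tiebreak):
  initial in-degrees: [0, 1, 1, 2, 2, 0]
  ready (indeg=0): [0, 5]
  pop 0: indeg[3]->1; indeg[4]->1 | ready=[5] | order so far=[0]
  pop 5: indeg[3]->0 | ready=[3] | order so far=[0, 5]
  pop 3: indeg[1]->0 | ready=[1] | order so far=[0, 5, 3]
  pop 1: indeg[4]->0 | ready=[4] | order so far=[0, 5, 3, 1]
  pop 4: indeg[2]->0 | ready=[2] | order so far=[0, 5, 3, 1, 4]
  pop 2: no out-edges | ready=[] | order so far=[0, 5, 3, 1, 4, 2]
New canonical toposort: [0, 5, 3, 1, 4, 2]
Compare positions:
  Node 0: index 0 -> 0 (same)
  Node 1: index 1 -> 3 (moved)
  Node 2: index 3 -> 5 (moved)
  Node 3: index 5 -> 2 (moved)
  Node 4: index 2 -> 4 (moved)
  Node 5: index 4 -> 1 (moved)
Nodes that changed position: 1 2 3 4 5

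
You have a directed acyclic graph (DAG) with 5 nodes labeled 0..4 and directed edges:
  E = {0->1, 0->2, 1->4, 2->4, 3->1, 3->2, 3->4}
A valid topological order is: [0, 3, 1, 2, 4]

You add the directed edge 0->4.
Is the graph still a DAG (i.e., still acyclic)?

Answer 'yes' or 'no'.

Given toposort: [0, 3, 1, 2, 4]
Position of 0: index 0; position of 4: index 4
New edge 0->4: forward
Forward edge: respects the existing order. Still a DAG, same toposort still valid.
Still a DAG? yes

Answer: yes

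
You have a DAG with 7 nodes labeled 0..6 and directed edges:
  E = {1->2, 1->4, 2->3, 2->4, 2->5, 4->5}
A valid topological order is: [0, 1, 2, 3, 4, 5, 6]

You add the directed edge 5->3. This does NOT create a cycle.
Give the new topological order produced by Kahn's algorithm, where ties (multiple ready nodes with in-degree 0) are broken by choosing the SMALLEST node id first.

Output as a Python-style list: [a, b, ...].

Old toposort: [0, 1, 2, 3, 4, 5, 6]
Added edge: 5->3
Position of 5 (5) > position of 3 (3). Must reorder: 5 must now come before 3.
Run Kahn's algorithm (break ties by smallest node id):
  initial in-degrees: [0, 0, 1, 2, 2, 2, 0]
  ready (indeg=0): [0, 1, 6]
  pop 0: no out-edges | ready=[1, 6] | order so far=[0]
  pop 1: indeg[2]->0; indeg[4]->1 | ready=[2, 6] | order so far=[0, 1]
  pop 2: indeg[3]->1; indeg[4]->0; indeg[5]->1 | ready=[4, 6] | order so far=[0, 1, 2]
  pop 4: indeg[5]->0 | ready=[5, 6] | order so far=[0, 1, 2, 4]
  pop 5: indeg[3]->0 | ready=[3, 6] | order so far=[0, 1, 2, 4, 5]
  pop 3: no out-edges | ready=[6] | order so far=[0, 1, 2, 4, 5, 3]
  pop 6: no out-edges | ready=[] | order so far=[0, 1, 2, 4, 5, 3, 6]
  Result: [0, 1, 2, 4, 5, 3, 6]

Answer: [0, 1, 2, 4, 5, 3, 6]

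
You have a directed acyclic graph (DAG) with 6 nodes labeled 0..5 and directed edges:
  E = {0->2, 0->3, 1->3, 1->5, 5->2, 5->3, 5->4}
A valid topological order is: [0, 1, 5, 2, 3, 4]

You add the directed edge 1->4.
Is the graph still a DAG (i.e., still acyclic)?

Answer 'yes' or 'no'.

Given toposort: [0, 1, 5, 2, 3, 4]
Position of 1: index 1; position of 4: index 5
New edge 1->4: forward
Forward edge: respects the existing order. Still a DAG, same toposort still valid.
Still a DAG? yes

Answer: yes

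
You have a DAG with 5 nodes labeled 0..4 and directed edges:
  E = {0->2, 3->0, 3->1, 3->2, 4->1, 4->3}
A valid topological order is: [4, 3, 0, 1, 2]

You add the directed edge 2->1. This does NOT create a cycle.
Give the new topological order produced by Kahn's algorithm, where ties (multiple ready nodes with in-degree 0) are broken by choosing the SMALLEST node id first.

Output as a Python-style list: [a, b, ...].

Old toposort: [4, 3, 0, 1, 2]
Added edge: 2->1
Position of 2 (4) > position of 1 (3). Must reorder: 2 must now come before 1.
Run Kahn's algorithm (break ties by smallest node id):
  initial in-degrees: [1, 3, 2, 1, 0]
  ready (indeg=0): [4]
  pop 4: indeg[1]->2; indeg[3]->0 | ready=[3] | order so far=[4]
  pop 3: indeg[0]->0; indeg[1]->1; indeg[2]->1 | ready=[0] | order so far=[4, 3]
  pop 0: indeg[2]->0 | ready=[2] | order so far=[4, 3, 0]
  pop 2: indeg[1]->0 | ready=[1] | order so far=[4, 3, 0, 2]
  pop 1: no out-edges | ready=[] | order so far=[4, 3, 0, 2, 1]
  Result: [4, 3, 0, 2, 1]

Answer: [4, 3, 0, 2, 1]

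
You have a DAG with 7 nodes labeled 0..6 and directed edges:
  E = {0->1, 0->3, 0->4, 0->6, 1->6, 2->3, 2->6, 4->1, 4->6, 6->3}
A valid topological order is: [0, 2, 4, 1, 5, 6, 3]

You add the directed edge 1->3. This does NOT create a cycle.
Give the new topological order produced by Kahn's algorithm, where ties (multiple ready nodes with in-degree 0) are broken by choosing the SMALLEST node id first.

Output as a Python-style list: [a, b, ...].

Old toposort: [0, 2, 4, 1, 5, 6, 3]
Added edge: 1->3
Position of 1 (3) < position of 3 (6). Old order still valid.
Run Kahn's algorithm (break ties by smallest node id):
  initial in-degrees: [0, 2, 0, 4, 1, 0, 4]
  ready (indeg=0): [0, 2, 5]
  pop 0: indeg[1]->1; indeg[3]->3; indeg[4]->0; indeg[6]->3 | ready=[2, 4, 5] | order so far=[0]
  pop 2: indeg[3]->2; indeg[6]->2 | ready=[4, 5] | order so far=[0, 2]
  pop 4: indeg[1]->0; indeg[6]->1 | ready=[1, 5] | order so far=[0, 2, 4]
  pop 1: indeg[3]->1; indeg[6]->0 | ready=[5, 6] | order so far=[0, 2, 4, 1]
  pop 5: no out-edges | ready=[6] | order so far=[0, 2, 4, 1, 5]
  pop 6: indeg[3]->0 | ready=[3] | order so far=[0, 2, 4, 1, 5, 6]
  pop 3: no out-edges | ready=[] | order so far=[0, 2, 4, 1, 5, 6, 3]
  Result: [0, 2, 4, 1, 5, 6, 3]

Answer: [0, 2, 4, 1, 5, 6, 3]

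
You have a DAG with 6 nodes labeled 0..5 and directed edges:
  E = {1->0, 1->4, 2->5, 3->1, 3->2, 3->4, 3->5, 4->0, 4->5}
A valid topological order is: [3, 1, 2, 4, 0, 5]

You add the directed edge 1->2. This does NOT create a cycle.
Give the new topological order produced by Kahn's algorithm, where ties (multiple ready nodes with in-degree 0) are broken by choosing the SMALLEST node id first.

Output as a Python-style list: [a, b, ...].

Answer: [3, 1, 2, 4, 0, 5]

Derivation:
Old toposort: [3, 1, 2, 4, 0, 5]
Added edge: 1->2
Position of 1 (1) < position of 2 (2). Old order still valid.
Run Kahn's algorithm (break ties by smallest node id):
  initial in-degrees: [2, 1, 2, 0, 2, 3]
  ready (indeg=0): [3]
  pop 3: indeg[1]->0; indeg[2]->1; indeg[4]->1; indeg[5]->2 | ready=[1] | order so far=[3]
  pop 1: indeg[0]->1; indeg[2]->0; indeg[4]->0 | ready=[2, 4] | order so far=[3, 1]
  pop 2: indeg[5]->1 | ready=[4] | order so far=[3, 1, 2]
  pop 4: indeg[0]->0; indeg[5]->0 | ready=[0, 5] | order so far=[3, 1, 2, 4]
  pop 0: no out-edges | ready=[5] | order so far=[3, 1, 2, 4, 0]
  pop 5: no out-edges | ready=[] | order so far=[3, 1, 2, 4, 0, 5]
  Result: [3, 1, 2, 4, 0, 5]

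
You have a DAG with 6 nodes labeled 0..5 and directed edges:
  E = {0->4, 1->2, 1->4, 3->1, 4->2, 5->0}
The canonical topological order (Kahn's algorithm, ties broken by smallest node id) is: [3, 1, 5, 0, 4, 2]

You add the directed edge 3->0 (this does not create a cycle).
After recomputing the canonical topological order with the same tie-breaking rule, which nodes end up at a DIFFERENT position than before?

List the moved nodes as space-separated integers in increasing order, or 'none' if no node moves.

Answer: none

Derivation:
Old toposort: [3, 1, 5, 0, 4, 2]
Added edge 3->0
Recompute Kahn (smallest-id tiebreak):
  initial in-degrees: [2, 1, 2, 0, 2, 0]
  ready (indeg=0): [3, 5]
  pop 3: indeg[0]->1; indeg[1]->0 | ready=[1, 5] | order so far=[3]
  pop 1: indeg[2]->1; indeg[4]->1 | ready=[5] | order so far=[3, 1]
  pop 5: indeg[0]->0 | ready=[0] | order so far=[3, 1, 5]
  pop 0: indeg[4]->0 | ready=[4] | order so far=[3, 1, 5, 0]
  pop 4: indeg[2]->0 | ready=[2] | order so far=[3, 1, 5, 0, 4]
  pop 2: no out-edges | ready=[] | order so far=[3, 1, 5, 0, 4, 2]
New canonical toposort: [3, 1, 5, 0, 4, 2]
Compare positions:
  Node 0: index 3 -> 3 (same)
  Node 1: index 1 -> 1 (same)
  Node 2: index 5 -> 5 (same)
  Node 3: index 0 -> 0 (same)
  Node 4: index 4 -> 4 (same)
  Node 5: index 2 -> 2 (same)
Nodes that changed position: none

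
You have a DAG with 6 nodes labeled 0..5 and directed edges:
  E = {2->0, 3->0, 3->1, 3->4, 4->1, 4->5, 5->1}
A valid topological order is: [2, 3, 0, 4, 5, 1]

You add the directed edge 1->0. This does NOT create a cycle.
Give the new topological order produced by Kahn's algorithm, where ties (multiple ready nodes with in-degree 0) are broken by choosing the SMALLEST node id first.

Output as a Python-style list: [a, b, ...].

Answer: [2, 3, 4, 5, 1, 0]

Derivation:
Old toposort: [2, 3, 0, 4, 5, 1]
Added edge: 1->0
Position of 1 (5) > position of 0 (2). Must reorder: 1 must now come before 0.
Run Kahn's algorithm (break ties by smallest node id):
  initial in-degrees: [3, 3, 0, 0, 1, 1]
  ready (indeg=0): [2, 3]
  pop 2: indeg[0]->2 | ready=[3] | order so far=[2]
  pop 3: indeg[0]->1; indeg[1]->2; indeg[4]->0 | ready=[4] | order so far=[2, 3]
  pop 4: indeg[1]->1; indeg[5]->0 | ready=[5] | order so far=[2, 3, 4]
  pop 5: indeg[1]->0 | ready=[1] | order so far=[2, 3, 4, 5]
  pop 1: indeg[0]->0 | ready=[0] | order so far=[2, 3, 4, 5, 1]
  pop 0: no out-edges | ready=[] | order so far=[2, 3, 4, 5, 1, 0]
  Result: [2, 3, 4, 5, 1, 0]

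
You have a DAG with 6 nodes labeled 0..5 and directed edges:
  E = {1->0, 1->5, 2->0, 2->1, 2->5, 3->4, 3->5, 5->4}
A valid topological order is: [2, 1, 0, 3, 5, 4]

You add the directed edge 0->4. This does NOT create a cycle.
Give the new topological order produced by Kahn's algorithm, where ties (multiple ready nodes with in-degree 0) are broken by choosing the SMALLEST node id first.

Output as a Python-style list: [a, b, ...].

Answer: [2, 1, 0, 3, 5, 4]

Derivation:
Old toposort: [2, 1, 0, 3, 5, 4]
Added edge: 0->4
Position of 0 (2) < position of 4 (5). Old order still valid.
Run Kahn's algorithm (break ties by smallest node id):
  initial in-degrees: [2, 1, 0, 0, 3, 3]
  ready (indeg=0): [2, 3]
  pop 2: indeg[0]->1; indeg[1]->0; indeg[5]->2 | ready=[1, 3] | order so far=[2]
  pop 1: indeg[0]->0; indeg[5]->1 | ready=[0, 3] | order so far=[2, 1]
  pop 0: indeg[4]->2 | ready=[3] | order so far=[2, 1, 0]
  pop 3: indeg[4]->1; indeg[5]->0 | ready=[5] | order so far=[2, 1, 0, 3]
  pop 5: indeg[4]->0 | ready=[4] | order so far=[2, 1, 0, 3, 5]
  pop 4: no out-edges | ready=[] | order so far=[2, 1, 0, 3, 5, 4]
  Result: [2, 1, 0, 3, 5, 4]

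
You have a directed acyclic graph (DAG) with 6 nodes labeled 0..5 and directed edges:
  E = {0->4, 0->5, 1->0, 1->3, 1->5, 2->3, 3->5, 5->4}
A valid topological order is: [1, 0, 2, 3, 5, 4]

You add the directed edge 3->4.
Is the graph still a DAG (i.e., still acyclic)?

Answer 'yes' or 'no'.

Answer: yes

Derivation:
Given toposort: [1, 0, 2, 3, 5, 4]
Position of 3: index 3; position of 4: index 5
New edge 3->4: forward
Forward edge: respects the existing order. Still a DAG, same toposort still valid.
Still a DAG? yes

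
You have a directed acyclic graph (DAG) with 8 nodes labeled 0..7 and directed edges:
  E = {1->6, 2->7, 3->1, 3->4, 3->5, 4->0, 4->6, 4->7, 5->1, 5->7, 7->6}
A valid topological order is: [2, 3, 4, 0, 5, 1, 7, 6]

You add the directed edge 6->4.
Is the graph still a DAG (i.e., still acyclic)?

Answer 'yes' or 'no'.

Answer: no

Derivation:
Given toposort: [2, 3, 4, 0, 5, 1, 7, 6]
Position of 6: index 7; position of 4: index 2
New edge 6->4: backward (u after v in old order)
Backward edge: old toposort is now invalid. Check if this creates a cycle.
Does 4 already reach 6? Reachable from 4: [0, 4, 6, 7]. YES -> cycle!
Still a DAG? no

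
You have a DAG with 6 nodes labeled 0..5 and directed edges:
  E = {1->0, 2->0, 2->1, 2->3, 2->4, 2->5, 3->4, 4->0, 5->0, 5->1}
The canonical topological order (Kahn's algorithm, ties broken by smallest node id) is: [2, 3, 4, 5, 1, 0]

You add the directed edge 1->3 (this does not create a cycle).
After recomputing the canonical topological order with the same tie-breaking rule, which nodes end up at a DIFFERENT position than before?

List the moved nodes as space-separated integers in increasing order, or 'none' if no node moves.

Old toposort: [2, 3, 4, 5, 1, 0]
Added edge 1->3
Recompute Kahn (smallest-id tiebreak):
  initial in-degrees: [4, 2, 0, 2, 2, 1]
  ready (indeg=0): [2]
  pop 2: indeg[0]->3; indeg[1]->1; indeg[3]->1; indeg[4]->1; indeg[5]->0 | ready=[5] | order so far=[2]
  pop 5: indeg[0]->2; indeg[1]->0 | ready=[1] | order so far=[2, 5]
  pop 1: indeg[0]->1; indeg[3]->0 | ready=[3] | order so far=[2, 5, 1]
  pop 3: indeg[4]->0 | ready=[4] | order so far=[2, 5, 1, 3]
  pop 4: indeg[0]->0 | ready=[0] | order so far=[2, 5, 1, 3, 4]
  pop 0: no out-edges | ready=[] | order so far=[2, 5, 1, 3, 4, 0]
New canonical toposort: [2, 5, 1, 3, 4, 0]
Compare positions:
  Node 0: index 5 -> 5 (same)
  Node 1: index 4 -> 2 (moved)
  Node 2: index 0 -> 0 (same)
  Node 3: index 1 -> 3 (moved)
  Node 4: index 2 -> 4 (moved)
  Node 5: index 3 -> 1 (moved)
Nodes that changed position: 1 3 4 5

Answer: 1 3 4 5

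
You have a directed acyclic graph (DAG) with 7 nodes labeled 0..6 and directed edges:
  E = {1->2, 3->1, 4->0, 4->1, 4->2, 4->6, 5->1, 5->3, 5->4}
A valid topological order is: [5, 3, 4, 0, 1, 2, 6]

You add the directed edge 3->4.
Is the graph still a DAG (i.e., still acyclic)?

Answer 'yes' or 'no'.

Answer: yes

Derivation:
Given toposort: [5, 3, 4, 0, 1, 2, 6]
Position of 3: index 1; position of 4: index 2
New edge 3->4: forward
Forward edge: respects the existing order. Still a DAG, same toposort still valid.
Still a DAG? yes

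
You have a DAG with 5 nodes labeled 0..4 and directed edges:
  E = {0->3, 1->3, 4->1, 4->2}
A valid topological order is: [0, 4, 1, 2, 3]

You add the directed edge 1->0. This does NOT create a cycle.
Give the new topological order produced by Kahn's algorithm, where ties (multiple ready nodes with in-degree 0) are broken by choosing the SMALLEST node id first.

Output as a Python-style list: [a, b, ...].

Answer: [4, 1, 0, 2, 3]

Derivation:
Old toposort: [0, 4, 1, 2, 3]
Added edge: 1->0
Position of 1 (2) > position of 0 (0). Must reorder: 1 must now come before 0.
Run Kahn's algorithm (break ties by smallest node id):
  initial in-degrees: [1, 1, 1, 2, 0]
  ready (indeg=0): [4]
  pop 4: indeg[1]->0; indeg[2]->0 | ready=[1, 2] | order so far=[4]
  pop 1: indeg[0]->0; indeg[3]->1 | ready=[0, 2] | order so far=[4, 1]
  pop 0: indeg[3]->0 | ready=[2, 3] | order so far=[4, 1, 0]
  pop 2: no out-edges | ready=[3] | order so far=[4, 1, 0, 2]
  pop 3: no out-edges | ready=[] | order so far=[4, 1, 0, 2, 3]
  Result: [4, 1, 0, 2, 3]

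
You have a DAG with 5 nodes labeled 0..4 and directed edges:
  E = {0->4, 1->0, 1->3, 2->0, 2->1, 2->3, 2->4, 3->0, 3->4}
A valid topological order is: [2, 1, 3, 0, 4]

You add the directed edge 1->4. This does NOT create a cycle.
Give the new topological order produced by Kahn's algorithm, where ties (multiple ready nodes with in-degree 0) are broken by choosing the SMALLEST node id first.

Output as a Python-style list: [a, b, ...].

Answer: [2, 1, 3, 0, 4]

Derivation:
Old toposort: [2, 1, 3, 0, 4]
Added edge: 1->4
Position of 1 (1) < position of 4 (4). Old order still valid.
Run Kahn's algorithm (break ties by smallest node id):
  initial in-degrees: [3, 1, 0, 2, 4]
  ready (indeg=0): [2]
  pop 2: indeg[0]->2; indeg[1]->0; indeg[3]->1; indeg[4]->3 | ready=[1] | order so far=[2]
  pop 1: indeg[0]->1; indeg[3]->0; indeg[4]->2 | ready=[3] | order so far=[2, 1]
  pop 3: indeg[0]->0; indeg[4]->1 | ready=[0] | order so far=[2, 1, 3]
  pop 0: indeg[4]->0 | ready=[4] | order so far=[2, 1, 3, 0]
  pop 4: no out-edges | ready=[] | order so far=[2, 1, 3, 0, 4]
  Result: [2, 1, 3, 0, 4]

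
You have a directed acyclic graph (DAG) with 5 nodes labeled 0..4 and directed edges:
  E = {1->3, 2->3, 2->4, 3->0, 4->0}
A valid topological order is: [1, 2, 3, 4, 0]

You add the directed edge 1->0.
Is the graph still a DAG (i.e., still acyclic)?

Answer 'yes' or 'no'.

Answer: yes

Derivation:
Given toposort: [1, 2, 3, 4, 0]
Position of 1: index 0; position of 0: index 4
New edge 1->0: forward
Forward edge: respects the existing order. Still a DAG, same toposort still valid.
Still a DAG? yes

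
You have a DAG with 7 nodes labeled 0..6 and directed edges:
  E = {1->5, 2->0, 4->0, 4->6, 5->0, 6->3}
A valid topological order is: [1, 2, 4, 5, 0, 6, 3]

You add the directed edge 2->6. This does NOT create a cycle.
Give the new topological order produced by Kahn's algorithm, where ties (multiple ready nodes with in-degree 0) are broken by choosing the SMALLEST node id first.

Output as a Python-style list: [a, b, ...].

Answer: [1, 2, 4, 5, 0, 6, 3]

Derivation:
Old toposort: [1, 2, 4, 5, 0, 6, 3]
Added edge: 2->6
Position of 2 (1) < position of 6 (5). Old order still valid.
Run Kahn's algorithm (break ties by smallest node id):
  initial in-degrees: [3, 0, 0, 1, 0, 1, 2]
  ready (indeg=0): [1, 2, 4]
  pop 1: indeg[5]->0 | ready=[2, 4, 5] | order so far=[1]
  pop 2: indeg[0]->2; indeg[6]->1 | ready=[4, 5] | order so far=[1, 2]
  pop 4: indeg[0]->1; indeg[6]->0 | ready=[5, 6] | order so far=[1, 2, 4]
  pop 5: indeg[0]->0 | ready=[0, 6] | order so far=[1, 2, 4, 5]
  pop 0: no out-edges | ready=[6] | order so far=[1, 2, 4, 5, 0]
  pop 6: indeg[3]->0 | ready=[3] | order so far=[1, 2, 4, 5, 0, 6]
  pop 3: no out-edges | ready=[] | order so far=[1, 2, 4, 5, 0, 6, 3]
  Result: [1, 2, 4, 5, 0, 6, 3]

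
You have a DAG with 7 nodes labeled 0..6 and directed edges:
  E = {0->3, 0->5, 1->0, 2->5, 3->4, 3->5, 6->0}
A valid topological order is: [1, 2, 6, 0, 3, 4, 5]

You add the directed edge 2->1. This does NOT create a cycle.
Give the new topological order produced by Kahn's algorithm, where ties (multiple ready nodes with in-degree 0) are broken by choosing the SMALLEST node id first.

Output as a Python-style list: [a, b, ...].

Answer: [2, 1, 6, 0, 3, 4, 5]

Derivation:
Old toposort: [1, 2, 6, 0, 3, 4, 5]
Added edge: 2->1
Position of 2 (1) > position of 1 (0). Must reorder: 2 must now come before 1.
Run Kahn's algorithm (break ties by smallest node id):
  initial in-degrees: [2, 1, 0, 1, 1, 3, 0]
  ready (indeg=0): [2, 6]
  pop 2: indeg[1]->0; indeg[5]->2 | ready=[1, 6] | order so far=[2]
  pop 1: indeg[0]->1 | ready=[6] | order so far=[2, 1]
  pop 6: indeg[0]->0 | ready=[0] | order so far=[2, 1, 6]
  pop 0: indeg[3]->0; indeg[5]->1 | ready=[3] | order so far=[2, 1, 6, 0]
  pop 3: indeg[4]->0; indeg[5]->0 | ready=[4, 5] | order so far=[2, 1, 6, 0, 3]
  pop 4: no out-edges | ready=[5] | order so far=[2, 1, 6, 0, 3, 4]
  pop 5: no out-edges | ready=[] | order so far=[2, 1, 6, 0, 3, 4, 5]
  Result: [2, 1, 6, 0, 3, 4, 5]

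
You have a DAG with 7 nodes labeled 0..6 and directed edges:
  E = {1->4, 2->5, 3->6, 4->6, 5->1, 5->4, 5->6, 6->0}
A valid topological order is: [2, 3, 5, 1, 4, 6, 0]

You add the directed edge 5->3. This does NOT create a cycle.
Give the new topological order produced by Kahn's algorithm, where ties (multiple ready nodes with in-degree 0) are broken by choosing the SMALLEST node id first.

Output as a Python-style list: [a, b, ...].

Answer: [2, 5, 1, 3, 4, 6, 0]

Derivation:
Old toposort: [2, 3, 5, 1, 4, 6, 0]
Added edge: 5->3
Position of 5 (2) > position of 3 (1). Must reorder: 5 must now come before 3.
Run Kahn's algorithm (break ties by smallest node id):
  initial in-degrees: [1, 1, 0, 1, 2, 1, 3]
  ready (indeg=0): [2]
  pop 2: indeg[5]->0 | ready=[5] | order so far=[2]
  pop 5: indeg[1]->0; indeg[3]->0; indeg[4]->1; indeg[6]->2 | ready=[1, 3] | order so far=[2, 5]
  pop 1: indeg[4]->0 | ready=[3, 4] | order so far=[2, 5, 1]
  pop 3: indeg[6]->1 | ready=[4] | order so far=[2, 5, 1, 3]
  pop 4: indeg[6]->0 | ready=[6] | order so far=[2, 5, 1, 3, 4]
  pop 6: indeg[0]->0 | ready=[0] | order so far=[2, 5, 1, 3, 4, 6]
  pop 0: no out-edges | ready=[] | order so far=[2, 5, 1, 3, 4, 6, 0]
  Result: [2, 5, 1, 3, 4, 6, 0]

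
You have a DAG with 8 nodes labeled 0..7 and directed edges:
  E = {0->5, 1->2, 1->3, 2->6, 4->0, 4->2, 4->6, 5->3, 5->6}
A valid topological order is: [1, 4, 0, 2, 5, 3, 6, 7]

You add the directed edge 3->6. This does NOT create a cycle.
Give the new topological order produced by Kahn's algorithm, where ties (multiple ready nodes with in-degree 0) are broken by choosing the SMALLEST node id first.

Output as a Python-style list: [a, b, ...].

Old toposort: [1, 4, 0, 2, 5, 3, 6, 7]
Added edge: 3->6
Position of 3 (5) < position of 6 (6). Old order still valid.
Run Kahn's algorithm (break ties by smallest node id):
  initial in-degrees: [1, 0, 2, 2, 0, 1, 4, 0]
  ready (indeg=0): [1, 4, 7]
  pop 1: indeg[2]->1; indeg[3]->1 | ready=[4, 7] | order so far=[1]
  pop 4: indeg[0]->0; indeg[2]->0; indeg[6]->3 | ready=[0, 2, 7] | order so far=[1, 4]
  pop 0: indeg[5]->0 | ready=[2, 5, 7] | order so far=[1, 4, 0]
  pop 2: indeg[6]->2 | ready=[5, 7] | order so far=[1, 4, 0, 2]
  pop 5: indeg[3]->0; indeg[6]->1 | ready=[3, 7] | order so far=[1, 4, 0, 2, 5]
  pop 3: indeg[6]->0 | ready=[6, 7] | order so far=[1, 4, 0, 2, 5, 3]
  pop 6: no out-edges | ready=[7] | order so far=[1, 4, 0, 2, 5, 3, 6]
  pop 7: no out-edges | ready=[] | order so far=[1, 4, 0, 2, 5, 3, 6, 7]
  Result: [1, 4, 0, 2, 5, 3, 6, 7]

Answer: [1, 4, 0, 2, 5, 3, 6, 7]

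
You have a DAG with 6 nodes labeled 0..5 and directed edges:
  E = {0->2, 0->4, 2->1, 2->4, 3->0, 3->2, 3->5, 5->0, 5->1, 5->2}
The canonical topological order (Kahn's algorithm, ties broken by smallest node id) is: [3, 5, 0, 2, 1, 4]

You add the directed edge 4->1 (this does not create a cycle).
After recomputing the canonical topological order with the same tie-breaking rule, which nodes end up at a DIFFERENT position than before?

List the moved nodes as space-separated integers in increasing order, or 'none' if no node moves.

Old toposort: [3, 5, 0, 2, 1, 4]
Added edge 4->1
Recompute Kahn (smallest-id tiebreak):
  initial in-degrees: [2, 3, 3, 0, 2, 1]
  ready (indeg=0): [3]
  pop 3: indeg[0]->1; indeg[2]->2; indeg[5]->0 | ready=[5] | order so far=[3]
  pop 5: indeg[0]->0; indeg[1]->2; indeg[2]->1 | ready=[0] | order so far=[3, 5]
  pop 0: indeg[2]->0; indeg[4]->1 | ready=[2] | order so far=[3, 5, 0]
  pop 2: indeg[1]->1; indeg[4]->0 | ready=[4] | order so far=[3, 5, 0, 2]
  pop 4: indeg[1]->0 | ready=[1] | order so far=[3, 5, 0, 2, 4]
  pop 1: no out-edges | ready=[] | order so far=[3, 5, 0, 2, 4, 1]
New canonical toposort: [3, 5, 0, 2, 4, 1]
Compare positions:
  Node 0: index 2 -> 2 (same)
  Node 1: index 4 -> 5 (moved)
  Node 2: index 3 -> 3 (same)
  Node 3: index 0 -> 0 (same)
  Node 4: index 5 -> 4 (moved)
  Node 5: index 1 -> 1 (same)
Nodes that changed position: 1 4

Answer: 1 4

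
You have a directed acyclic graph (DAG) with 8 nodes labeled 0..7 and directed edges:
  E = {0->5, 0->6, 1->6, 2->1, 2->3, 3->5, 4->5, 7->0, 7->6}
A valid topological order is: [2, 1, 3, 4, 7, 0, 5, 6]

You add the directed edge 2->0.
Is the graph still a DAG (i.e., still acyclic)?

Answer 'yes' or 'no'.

Given toposort: [2, 1, 3, 4, 7, 0, 5, 6]
Position of 2: index 0; position of 0: index 5
New edge 2->0: forward
Forward edge: respects the existing order. Still a DAG, same toposort still valid.
Still a DAG? yes

Answer: yes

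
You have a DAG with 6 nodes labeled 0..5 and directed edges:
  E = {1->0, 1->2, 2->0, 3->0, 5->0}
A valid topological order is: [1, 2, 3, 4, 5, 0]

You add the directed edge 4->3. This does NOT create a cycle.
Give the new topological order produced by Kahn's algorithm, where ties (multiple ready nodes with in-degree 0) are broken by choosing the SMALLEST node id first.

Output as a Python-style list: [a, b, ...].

Old toposort: [1, 2, 3, 4, 5, 0]
Added edge: 4->3
Position of 4 (3) > position of 3 (2). Must reorder: 4 must now come before 3.
Run Kahn's algorithm (break ties by smallest node id):
  initial in-degrees: [4, 0, 1, 1, 0, 0]
  ready (indeg=0): [1, 4, 5]
  pop 1: indeg[0]->3; indeg[2]->0 | ready=[2, 4, 5] | order so far=[1]
  pop 2: indeg[0]->2 | ready=[4, 5] | order so far=[1, 2]
  pop 4: indeg[3]->0 | ready=[3, 5] | order so far=[1, 2, 4]
  pop 3: indeg[0]->1 | ready=[5] | order so far=[1, 2, 4, 3]
  pop 5: indeg[0]->0 | ready=[0] | order so far=[1, 2, 4, 3, 5]
  pop 0: no out-edges | ready=[] | order so far=[1, 2, 4, 3, 5, 0]
  Result: [1, 2, 4, 3, 5, 0]

Answer: [1, 2, 4, 3, 5, 0]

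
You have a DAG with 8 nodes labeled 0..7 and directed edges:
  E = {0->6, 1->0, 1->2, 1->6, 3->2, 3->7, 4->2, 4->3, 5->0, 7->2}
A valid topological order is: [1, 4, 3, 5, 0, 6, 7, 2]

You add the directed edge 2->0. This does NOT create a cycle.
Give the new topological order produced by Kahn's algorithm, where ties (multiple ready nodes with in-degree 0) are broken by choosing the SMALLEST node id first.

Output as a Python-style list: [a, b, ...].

Old toposort: [1, 4, 3, 5, 0, 6, 7, 2]
Added edge: 2->0
Position of 2 (7) > position of 0 (4). Must reorder: 2 must now come before 0.
Run Kahn's algorithm (break ties by smallest node id):
  initial in-degrees: [3, 0, 4, 1, 0, 0, 2, 1]
  ready (indeg=0): [1, 4, 5]
  pop 1: indeg[0]->2; indeg[2]->3; indeg[6]->1 | ready=[4, 5] | order so far=[1]
  pop 4: indeg[2]->2; indeg[3]->0 | ready=[3, 5] | order so far=[1, 4]
  pop 3: indeg[2]->1; indeg[7]->0 | ready=[5, 7] | order so far=[1, 4, 3]
  pop 5: indeg[0]->1 | ready=[7] | order so far=[1, 4, 3, 5]
  pop 7: indeg[2]->0 | ready=[2] | order so far=[1, 4, 3, 5, 7]
  pop 2: indeg[0]->0 | ready=[0] | order so far=[1, 4, 3, 5, 7, 2]
  pop 0: indeg[6]->0 | ready=[6] | order so far=[1, 4, 3, 5, 7, 2, 0]
  pop 6: no out-edges | ready=[] | order so far=[1, 4, 3, 5, 7, 2, 0, 6]
  Result: [1, 4, 3, 5, 7, 2, 0, 6]

Answer: [1, 4, 3, 5, 7, 2, 0, 6]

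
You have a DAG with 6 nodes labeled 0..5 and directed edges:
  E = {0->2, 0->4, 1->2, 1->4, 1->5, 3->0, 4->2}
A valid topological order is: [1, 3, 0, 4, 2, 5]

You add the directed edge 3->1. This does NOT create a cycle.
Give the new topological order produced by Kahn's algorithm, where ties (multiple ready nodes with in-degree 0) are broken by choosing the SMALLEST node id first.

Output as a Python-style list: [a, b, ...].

Answer: [3, 0, 1, 4, 2, 5]

Derivation:
Old toposort: [1, 3, 0, 4, 2, 5]
Added edge: 3->1
Position of 3 (1) > position of 1 (0). Must reorder: 3 must now come before 1.
Run Kahn's algorithm (break ties by smallest node id):
  initial in-degrees: [1, 1, 3, 0, 2, 1]
  ready (indeg=0): [3]
  pop 3: indeg[0]->0; indeg[1]->0 | ready=[0, 1] | order so far=[3]
  pop 0: indeg[2]->2; indeg[4]->1 | ready=[1] | order so far=[3, 0]
  pop 1: indeg[2]->1; indeg[4]->0; indeg[5]->0 | ready=[4, 5] | order so far=[3, 0, 1]
  pop 4: indeg[2]->0 | ready=[2, 5] | order so far=[3, 0, 1, 4]
  pop 2: no out-edges | ready=[5] | order so far=[3, 0, 1, 4, 2]
  pop 5: no out-edges | ready=[] | order so far=[3, 0, 1, 4, 2, 5]
  Result: [3, 0, 1, 4, 2, 5]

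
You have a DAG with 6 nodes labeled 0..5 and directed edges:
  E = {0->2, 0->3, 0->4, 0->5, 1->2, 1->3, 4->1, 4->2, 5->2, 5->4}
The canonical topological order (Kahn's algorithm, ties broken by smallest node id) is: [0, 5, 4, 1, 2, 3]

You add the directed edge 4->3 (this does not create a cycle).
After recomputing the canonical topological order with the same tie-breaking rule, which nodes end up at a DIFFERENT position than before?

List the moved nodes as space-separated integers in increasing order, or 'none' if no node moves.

Answer: none

Derivation:
Old toposort: [0, 5, 4, 1, 2, 3]
Added edge 4->3
Recompute Kahn (smallest-id tiebreak):
  initial in-degrees: [0, 1, 4, 3, 2, 1]
  ready (indeg=0): [0]
  pop 0: indeg[2]->3; indeg[3]->2; indeg[4]->1; indeg[5]->0 | ready=[5] | order so far=[0]
  pop 5: indeg[2]->2; indeg[4]->0 | ready=[4] | order so far=[0, 5]
  pop 4: indeg[1]->0; indeg[2]->1; indeg[3]->1 | ready=[1] | order so far=[0, 5, 4]
  pop 1: indeg[2]->0; indeg[3]->0 | ready=[2, 3] | order so far=[0, 5, 4, 1]
  pop 2: no out-edges | ready=[3] | order so far=[0, 5, 4, 1, 2]
  pop 3: no out-edges | ready=[] | order so far=[0, 5, 4, 1, 2, 3]
New canonical toposort: [0, 5, 4, 1, 2, 3]
Compare positions:
  Node 0: index 0 -> 0 (same)
  Node 1: index 3 -> 3 (same)
  Node 2: index 4 -> 4 (same)
  Node 3: index 5 -> 5 (same)
  Node 4: index 2 -> 2 (same)
  Node 5: index 1 -> 1 (same)
Nodes that changed position: none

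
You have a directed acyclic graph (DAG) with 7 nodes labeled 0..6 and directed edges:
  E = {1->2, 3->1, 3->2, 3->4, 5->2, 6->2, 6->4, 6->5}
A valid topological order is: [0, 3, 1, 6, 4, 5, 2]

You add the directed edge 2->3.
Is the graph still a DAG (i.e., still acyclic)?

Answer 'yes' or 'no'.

Given toposort: [0, 3, 1, 6, 4, 5, 2]
Position of 2: index 6; position of 3: index 1
New edge 2->3: backward (u after v in old order)
Backward edge: old toposort is now invalid. Check if this creates a cycle.
Does 3 already reach 2? Reachable from 3: [1, 2, 3, 4]. YES -> cycle!
Still a DAG? no

Answer: no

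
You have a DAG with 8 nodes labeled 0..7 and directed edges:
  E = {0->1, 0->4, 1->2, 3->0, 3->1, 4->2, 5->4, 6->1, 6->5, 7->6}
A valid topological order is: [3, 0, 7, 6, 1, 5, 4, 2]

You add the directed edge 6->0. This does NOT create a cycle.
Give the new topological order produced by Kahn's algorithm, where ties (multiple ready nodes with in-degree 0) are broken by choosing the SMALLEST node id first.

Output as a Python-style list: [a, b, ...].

Answer: [3, 7, 6, 0, 1, 5, 4, 2]

Derivation:
Old toposort: [3, 0, 7, 6, 1, 5, 4, 2]
Added edge: 6->0
Position of 6 (3) > position of 0 (1). Must reorder: 6 must now come before 0.
Run Kahn's algorithm (break ties by smallest node id):
  initial in-degrees: [2, 3, 2, 0, 2, 1, 1, 0]
  ready (indeg=0): [3, 7]
  pop 3: indeg[0]->1; indeg[1]->2 | ready=[7] | order so far=[3]
  pop 7: indeg[6]->0 | ready=[6] | order so far=[3, 7]
  pop 6: indeg[0]->0; indeg[1]->1; indeg[5]->0 | ready=[0, 5] | order so far=[3, 7, 6]
  pop 0: indeg[1]->0; indeg[4]->1 | ready=[1, 5] | order so far=[3, 7, 6, 0]
  pop 1: indeg[2]->1 | ready=[5] | order so far=[3, 7, 6, 0, 1]
  pop 5: indeg[4]->0 | ready=[4] | order so far=[3, 7, 6, 0, 1, 5]
  pop 4: indeg[2]->0 | ready=[2] | order so far=[3, 7, 6, 0, 1, 5, 4]
  pop 2: no out-edges | ready=[] | order so far=[3, 7, 6, 0, 1, 5, 4, 2]
  Result: [3, 7, 6, 0, 1, 5, 4, 2]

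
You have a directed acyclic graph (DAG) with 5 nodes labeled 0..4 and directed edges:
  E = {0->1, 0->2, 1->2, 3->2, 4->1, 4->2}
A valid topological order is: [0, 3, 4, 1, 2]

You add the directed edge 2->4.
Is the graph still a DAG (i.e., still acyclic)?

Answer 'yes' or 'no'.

Answer: no

Derivation:
Given toposort: [0, 3, 4, 1, 2]
Position of 2: index 4; position of 4: index 2
New edge 2->4: backward (u after v in old order)
Backward edge: old toposort is now invalid. Check if this creates a cycle.
Does 4 already reach 2? Reachable from 4: [1, 2, 4]. YES -> cycle!
Still a DAG? no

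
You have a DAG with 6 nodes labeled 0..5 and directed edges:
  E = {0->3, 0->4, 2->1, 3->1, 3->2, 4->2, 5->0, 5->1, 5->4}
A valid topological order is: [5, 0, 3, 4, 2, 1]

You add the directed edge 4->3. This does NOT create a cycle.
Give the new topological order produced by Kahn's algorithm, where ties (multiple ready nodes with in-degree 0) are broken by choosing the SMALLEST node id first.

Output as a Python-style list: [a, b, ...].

Old toposort: [5, 0, 3, 4, 2, 1]
Added edge: 4->3
Position of 4 (3) > position of 3 (2). Must reorder: 4 must now come before 3.
Run Kahn's algorithm (break ties by smallest node id):
  initial in-degrees: [1, 3, 2, 2, 2, 0]
  ready (indeg=0): [5]
  pop 5: indeg[0]->0; indeg[1]->2; indeg[4]->1 | ready=[0] | order so far=[5]
  pop 0: indeg[3]->1; indeg[4]->0 | ready=[4] | order so far=[5, 0]
  pop 4: indeg[2]->1; indeg[3]->0 | ready=[3] | order so far=[5, 0, 4]
  pop 3: indeg[1]->1; indeg[2]->0 | ready=[2] | order so far=[5, 0, 4, 3]
  pop 2: indeg[1]->0 | ready=[1] | order so far=[5, 0, 4, 3, 2]
  pop 1: no out-edges | ready=[] | order so far=[5, 0, 4, 3, 2, 1]
  Result: [5, 0, 4, 3, 2, 1]

Answer: [5, 0, 4, 3, 2, 1]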